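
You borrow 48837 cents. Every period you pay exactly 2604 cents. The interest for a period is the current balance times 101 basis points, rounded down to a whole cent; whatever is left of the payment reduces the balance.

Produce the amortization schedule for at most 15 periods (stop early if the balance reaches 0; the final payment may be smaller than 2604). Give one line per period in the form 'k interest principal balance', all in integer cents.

1. interest=⌊48837·101/10000⌋=493; principal=2604-493=2111; balance=48837-2111=46726
2. interest=⌊46726·101/10000⌋=471; principal=2604-471=2133; balance=46726-2133=44593
3. interest=⌊44593·101/10000⌋=450; principal=2604-450=2154; balance=44593-2154=42439
4. interest=⌊42439·101/10000⌋=428; principal=2604-428=2176; balance=42439-2176=40263
5. interest=⌊40263·101/10000⌋=406; principal=2604-406=2198; balance=40263-2198=38065
6. interest=⌊38065·101/10000⌋=384; principal=2604-384=2220; balance=38065-2220=35845
7. interest=⌊35845·101/10000⌋=362; principal=2604-362=2242; balance=35845-2242=33603
8. interest=⌊33603·101/10000⌋=339; principal=2604-339=2265; balance=33603-2265=31338
9. interest=⌊31338·101/10000⌋=316; principal=2604-316=2288; balance=31338-2288=29050
10. interest=⌊29050·101/10000⌋=293; principal=2604-293=2311; balance=29050-2311=26739
11. interest=⌊26739·101/10000⌋=270; principal=2604-270=2334; balance=26739-2334=24405
12. interest=⌊24405·101/10000⌋=246; principal=2604-246=2358; balance=24405-2358=22047
13. interest=⌊22047·101/10000⌋=222; principal=2604-222=2382; balance=22047-2382=19665
14. interest=⌊19665·101/10000⌋=198; principal=2604-198=2406; balance=19665-2406=17259
15. interest=⌊17259·101/10000⌋=174; principal=2604-174=2430; balance=17259-2430=14829

1 493 2111 46726
2 471 2133 44593
3 450 2154 42439
4 428 2176 40263
5 406 2198 38065
6 384 2220 35845
7 362 2242 33603
8 339 2265 31338
9 316 2288 29050
10 293 2311 26739
11 270 2334 24405
12 246 2358 22047
13 222 2382 19665
14 198 2406 17259
15 174 2430 14829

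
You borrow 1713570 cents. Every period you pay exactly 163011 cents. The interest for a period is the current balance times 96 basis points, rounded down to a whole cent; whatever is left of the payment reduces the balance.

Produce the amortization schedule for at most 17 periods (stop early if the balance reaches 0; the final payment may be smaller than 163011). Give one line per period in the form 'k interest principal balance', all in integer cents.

1. interest=⌊1713570·96/10000⌋=16450; principal=163011-16450=146561; balance=1713570-146561=1567009
2. interest=⌊1567009·96/10000⌋=15043; principal=163011-15043=147968; balance=1567009-147968=1419041
3. interest=⌊1419041·96/10000⌋=13622; principal=163011-13622=149389; balance=1419041-149389=1269652
4. interest=⌊1269652·96/10000⌋=12188; principal=163011-12188=150823; balance=1269652-150823=1118829
5. interest=⌊1118829·96/10000⌋=10740; principal=163011-10740=152271; balance=1118829-152271=966558
6. interest=⌊966558·96/10000⌋=9278; principal=163011-9278=153733; balance=966558-153733=812825
7. interest=⌊812825·96/10000⌋=7803; principal=163011-7803=155208; balance=812825-155208=657617
8. interest=⌊657617·96/10000⌋=6313; principal=163011-6313=156698; balance=657617-156698=500919
9. interest=⌊500919·96/10000⌋=4808; principal=163011-4808=158203; balance=500919-158203=342716
10. interest=⌊342716·96/10000⌋=3290; principal=163011-3290=159721; balance=342716-159721=182995
11. interest=⌊182995·96/10000⌋=1756; principal=163011-1756=161255; balance=182995-161255=21740
12. interest=⌊21740·96/10000⌋=208; principal=min(163011-208,21740)=21740; balance=21740-21740=0

1 16450 146561 1567009
2 15043 147968 1419041
3 13622 149389 1269652
4 12188 150823 1118829
5 10740 152271 966558
6 9278 153733 812825
7 7803 155208 657617
8 6313 156698 500919
9 4808 158203 342716
10 3290 159721 182995
11 1756 161255 21740
12 208 21740 0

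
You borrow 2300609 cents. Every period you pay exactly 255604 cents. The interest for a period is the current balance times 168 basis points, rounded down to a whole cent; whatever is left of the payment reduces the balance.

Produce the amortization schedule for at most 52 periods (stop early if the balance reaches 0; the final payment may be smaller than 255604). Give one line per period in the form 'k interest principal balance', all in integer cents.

1 38650 216954 2083655
2 35005 220599 1863056
3 31299 224305 1638751
4 27531 228073 1410678
5 23699 231905 1178773
6 19803 235801 942972
7 15841 239763 703209
8 11813 243791 459418
9 7718 247886 211532
10 3553 211532 0

1. interest=⌊2300609·168/10000⌋=38650; principal=255604-38650=216954; balance=2300609-216954=2083655
2. interest=⌊2083655·168/10000⌋=35005; principal=255604-35005=220599; balance=2083655-220599=1863056
3. interest=⌊1863056·168/10000⌋=31299; principal=255604-31299=224305; balance=1863056-224305=1638751
4. interest=⌊1638751·168/10000⌋=27531; principal=255604-27531=228073; balance=1638751-228073=1410678
5. interest=⌊1410678·168/10000⌋=23699; principal=255604-23699=231905; balance=1410678-231905=1178773
6. interest=⌊1178773·168/10000⌋=19803; principal=255604-19803=235801; balance=1178773-235801=942972
7. interest=⌊942972·168/10000⌋=15841; principal=255604-15841=239763; balance=942972-239763=703209
8. interest=⌊703209·168/10000⌋=11813; principal=255604-11813=243791; balance=703209-243791=459418
9. interest=⌊459418·168/10000⌋=7718; principal=255604-7718=247886; balance=459418-247886=211532
10. interest=⌊211532·168/10000⌋=3553; principal=min(255604-3553,211532)=211532; balance=211532-211532=0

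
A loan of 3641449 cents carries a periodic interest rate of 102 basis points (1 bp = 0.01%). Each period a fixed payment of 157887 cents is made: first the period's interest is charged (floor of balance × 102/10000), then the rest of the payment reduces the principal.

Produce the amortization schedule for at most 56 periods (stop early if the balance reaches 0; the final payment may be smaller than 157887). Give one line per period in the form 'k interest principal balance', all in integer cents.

1. interest=⌊3641449·102/10000⌋=37142; principal=157887-37142=120745; balance=3641449-120745=3520704
2. interest=⌊3520704·102/10000⌋=35911; principal=157887-35911=121976; balance=3520704-121976=3398728
3. interest=⌊3398728·102/10000⌋=34667; principal=157887-34667=123220; balance=3398728-123220=3275508
4. interest=⌊3275508·102/10000⌋=33410; principal=157887-33410=124477; balance=3275508-124477=3151031
5. interest=⌊3151031·102/10000⌋=32140; principal=157887-32140=125747; balance=3151031-125747=3025284
6. interest=⌊3025284·102/10000⌋=30857; principal=157887-30857=127030; balance=3025284-127030=2898254
7. interest=⌊2898254·102/10000⌋=29562; principal=157887-29562=128325; balance=2898254-128325=2769929
8. interest=⌊2769929·102/10000⌋=28253; principal=157887-28253=129634; balance=2769929-129634=2640295
9. interest=⌊2640295·102/10000⌋=26931; principal=157887-26931=130956; balance=2640295-130956=2509339
10. interest=⌊2509339·102/10000⌋=25595; principal=157887-25595=132292; balance=2509339-132292=2377047
11. interest=⌊2377047·102/10000⌋=24245; principal=157887-24245=133642; balance=2377047-133642=2243405
12. interest=⌊2243405·102/10000⌋=22882; principal=157887-22882=135005; balance=2243405-135005=2108400
13. interest=⌊2108400·102/10000⌋=21505; principal=157887-21505=136382; balance=2108400-136382=1972018
14. interest=⌊1972018·102/10000⌋=20114; principal=157887-20114=137773; balance=1972018-137773=1834245
15. interest=⌊1834245·102/10000⌋=18709; principal=157887-18709=139178; balance=1834245-139178=1695067
16. interest=⌊1695067·102/10000⌋=17289; principal=157887-17289=140598; balance=1695067-140598=1554469
17. interest=⌊1554469·102/10000⌋=15855; principal=157887-15855=142032; balance=1554469-142032=1412437
18. interest=⌊1412437·102/10000⌋=14406; principal=157887-14406=143481; balance=1412437-143481=1268956
19. interest=⌊1268956·102/10000⌋=12943; principal=157887-12943=144944; balance=1268956-144944=1124012
20. interest=⌊1124012·102/10000⌋=11464; principal=157887-11464=146423; balance=1124012-146423=977589
21. interest=⌊977589·102/10000⌋=9971; principal=157887-9971=147916; balance=977589-147916=829673
22. interest=⌊829673·102/10000⌋=8462; principal=157887-8462=149425; balance=829673-149425=680248
23. interest=⌊680248·102/10000⌋=6938; principal=157887-6938=150949; balance=680248-150949=529299
24. interest=⌊529299·102/10000⌋=5398; principal=157887-5398=152489; balance=529299-152489=376810
25. interest=⌊376810·102/10000⌋=3843; principal=157887-3843=154044; balance=376810-154044=222766
26. interest=⌊222766·102/10000⌋=2272; principal=157887-2272=155615; balance=222766-155615=67151
27. interest=⌊67151·102/10000⌋=684; principal=min(157887-684,67151)=67151; balance=67151-67151=0

1 37142 120745 3520704
2 35911 121976 3398728
3 34667 123220 3275508
4 33410 124477 3151031
5 32140 125747 3025284
6 30857 127030 2898254
7 29562 128325 2769929
8 28253 129634 2640295
9 26931 130956 2509339
10 25595 132292 2377047
11 24245 133642 2243405
12 22882 135005 2108400
13 21505 136382 1972018
14 20114 137773 1834245
15 18709 139178 1695067
16 17289 140598 1554469
17 15855 142032 1412437
18 14406 143481 1268956
19 12943 144944 1124012
20 11464 146423 977589
21 9971 147916 829673
22 8462 149425 680248
23 6938 150949 529299
24 5398 152489 376810
25 3843 154044 222766
26 2272 155615 67151
27 684 67151 0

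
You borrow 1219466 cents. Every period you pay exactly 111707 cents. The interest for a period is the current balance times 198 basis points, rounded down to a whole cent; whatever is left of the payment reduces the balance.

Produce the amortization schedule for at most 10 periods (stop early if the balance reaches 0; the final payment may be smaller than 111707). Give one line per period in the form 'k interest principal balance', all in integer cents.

1. interest=⌊1219466·198/10000⌋=24145; principal=111707-24145=87562; balance=1219466-87562=1131904
2. interest=⌊1131904·198/10000⌋=22411; principal=111707-22411=89296; balance=1131904-89296=1042608
3. interest=⌊1042608·198/10000⌋=20643; principal=111707-20643=91064; balance=1042608-91064=951544
4. interest=⌊951544·198/10000⌋=18840; principal=111707-18840=92867; balance=951544-92867=858677
5. interest=⌊858677·198/10000⌋=17001; principal=111707-17001=94706; balance=858677-94706=763971
6. interest=⌊763971·198/10000⌋=15126; principal=111707-15126=96581; balance=763971-96581=667390
7. interest=⌊667390·198/10000⌋=13214; principal=111707-13214=98493; balance=667390-98493=568897
8. interest=⌊568897·198/10000⌋=11264; principal=111707-11264=100443; balance=568897-100443=468454
9. interest=⌊468454·198/10000⌋=9275; principal=111707-9275=102432; balance=468454-102432=366022
10. interest=⌊366022·198/10000⌋=7247; principal=111707-7247=104460; balance=366022-104460=261562

1 24145 87562 1131904
2 22411 89296 1042608
3 20643 91064 951544
4 18840 92867 858677
5 17001 94706 763971
6 15126 96581 667390
7 13214 98493 568897
8 11264 100443 468454
9 9275 102432 366022
10 7247 104460 261562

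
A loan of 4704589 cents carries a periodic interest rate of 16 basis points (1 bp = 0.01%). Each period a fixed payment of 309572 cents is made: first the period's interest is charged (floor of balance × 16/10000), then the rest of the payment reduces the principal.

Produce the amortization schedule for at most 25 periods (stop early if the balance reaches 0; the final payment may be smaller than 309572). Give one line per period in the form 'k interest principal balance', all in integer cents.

1. interest=⌊4704589·16/10000⌋=7527; principal=309572-7527=302045; balance=4704589-302045=4402544
2. interest=⌊4402544·16/10000⌋=7044; principal=309572-7044=302528; balance=4402544-302528=4100016
3. interest=⌊4100016·16/10000⌋=6560; principal=309572-6560=303012; balance=4100016-303012=3797004
4. interest=⌊3797004·16/10000⌋=6075; principal=309572-6075=303497; balance=3797004-303497=3493507
5. interest=⌊3493507·16/10000⌋=5589; principal=309572-5589=303983; balance=3493507-303983=3189524
6. interest=⌊3189524·16/10000⌋=5103; principal=309572-5103=304469; balance=3189524-304469=2885055
7. interest=⌊2885055·16/10000⌋=4616; principal=309572-4616=304956; balance=2885055-304956=2580099
8. interest=⌊2580099·16/10000⌋=4128; principal=309572-4128=305444; balance=2580099-305444=2274655
9. interest=⌊2274655·16/10000⌋=3639; principal=309572-3639=305933; balance=2274655-305933=1968722
10. interest=⌊1968722·16/10000⌋=3149; principal=309572-3149=306423; balance=1968722-306423=1662299
11. interest=⌊1662299·16/10000⌋=2659; principal=309572-2659=306913; balance=1662299-306913=1355386
12. interest=⌊1355386·16/10000⌋=2168; principal=309572-2168=307404; balance=1355386-307404=1047982
13. interest=⌊1047982·16/10000⌋=1676; principal=309572-1676=307896; balance=1047982-307896=740086
14. interest=⌊740086·16/10000⌋=1184; principal=309572-1184=308388; balance=740086-308388=431698
15. interest=⌊431698·16/10000⌋=690; principal=309572-690=308882; balance=431698-308882=122816
16. interest=⌊122816·16/10000⌋=196; principal=min(309572-196,122816)=122816; balance=122816-122816=0

1 7527 302045 4402544
2 7044 302528 4100016
3 6560 303012 3797004
4 6075 303497 3493507
5 5589 303983 3189524
6 5103 304469 2885055
7 4616 304956 2580099
8 4128 305444 2274655
9 3639 305933 1968722
10 3149 306423 1662299
11 2659 306913 1355386
12 2168 307404 1047982
13 1676 307896 740086
14 1184 308388 431698
15 690 308882 122816
16 196 122816 0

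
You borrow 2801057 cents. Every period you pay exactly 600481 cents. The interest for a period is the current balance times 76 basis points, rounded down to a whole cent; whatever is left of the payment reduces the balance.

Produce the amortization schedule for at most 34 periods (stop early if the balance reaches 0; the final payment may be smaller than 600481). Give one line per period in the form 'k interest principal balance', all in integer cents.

1. interest=⌊2801057·76/10000⌋=21288; principal=600481-21288=579193; balance=2801057-579193=2221864
2. interest=⌊2221864·76/10000⌋=16886; principal=600481-16886=583595; balance=2221864-583595=1638269
3. interest=⌊1638269·76/10000⌋=12450; principal=600481-12450=588031; balance=1638269-588031=1050238
4. interest=⌊1050238·76/10000⌋=7981; principal=600481-7981=592500; balance=1050238-592500=457738
5. interest=⌊457738·76/10000⌋=3478; principal=min(600481-3478,457738)=457738; balance=457738-457738=0

1 21288 579193 2221864
2 16886 583595 1638269
3 12450 588031 1050238
4 7981 592500 457738
5 3478 457738 0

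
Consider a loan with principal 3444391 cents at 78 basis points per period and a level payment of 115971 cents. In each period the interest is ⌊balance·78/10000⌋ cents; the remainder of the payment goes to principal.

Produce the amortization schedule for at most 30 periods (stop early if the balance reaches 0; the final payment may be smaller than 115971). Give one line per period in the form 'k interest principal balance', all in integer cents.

1. interest=⌊3444391·78/10000⌋=26866; principal=115971-26866=89105; balance=3444391-89105=3355286
2. interest=⌊3355286·78/10000⌋=26171; principal=115971-26171=89800; balance=3355286-89800=3265486
3. interest=⌊3265486·78/10000⌋=25470; principal=115971-25470=90501; balance=3265486-90501=3174985
4. interest=⌊3174985·78/10000⌋=24764; principal=115971-24764=91207; balance=3174985-91207=3083778
5. interest=⌊3083778·78/10000⌋=24053; principal=115971-24053=91918; balance=3083778-91918=2991860
6. interest=⌊2991860·78/10000⌋=23336; principal=115971-23336=92635; balance=2991860-92635=2899225
7. interest=⌊2899225·78/10000⌋=22613; principal=115971-22613=93358; balance=2899225-93358=2805867
8. interest=⌊2805867·78/10000⌋=21885; principal=115971-21885=94086; balance=2805867-94086=2711781
9. interest=⌊2711781·78/10000⌋=21151; principal=115971-21151=94820; balance=2711781-94820=2616961
10. interest=⌊2616961·78/10000⌋=20412; principal=115971-20412=95559; balance=2616961-95559=2521402
11. interest=⌊2521402·78/10000⌋=19666; principal=115971-19666=96305; balance=2521402-96305=2425097
12. interest=⌊2425097·78/10000⌋=18915; principal=115971-18915=97056; balance=2425097-97056=2328041
13. interest=⌊2328041·78/10000⌋=18158; principal=115971-18158=97813; balance=2328041-97813=2230228
14. interest=⌊2230228·78/10000⌋=17395; principal=115971-17395=98576; balance=2230228-98576=2131652
15. interest=⌊2131652·78/10000⌋=16626; principal=115971-16626=99345; balance=2131652-99345=2032307
16. interest=⌊2032307·78/10000⌋=15851; principal=115971-15851=100120; balance=2032307-100120=1932187
17. interest=⌊1932187·78/10000⌋=15071; principal=115971-15071=100900; balance=1932187-100900=1831287
18. interest=⌊1831287·78/10000⌋=14284; principal=115971-14284=101687; balance=1831287-101687=1729600
19. interest=⌊1729600·78/10000⌋=13490; principal=115971-13490=102481; balance=1729600-102481=1627119
20. interest=⌊1627119·78/10000⌋=12691; principal=115971-12691=103280; balance=1627119-103280=1523839
21. interest=⌊1523839·78/10000⌋=11885; principal=115971-11885=104086; balance=1523839-104086=1419753
22. interest=⌊1419753·78/10000⌋=11074; principal=115971-11074=104897; balance=1419753-104897=1314856
23. interest=⌊1314856·78/10000⌋=10255; principal=115971-10255=105716; balance=1314856-105716=1209140
24. interest=⌊1209140·78/10000⌋=9431; principal=115971-9431=106540; balance=1209140-106540=1102600
25. interest=⌊1102600·78/10000⌋=8600; principal=115971-8600=107371; balance=1102600-107371=995229
26. interest=⌊995229·78/10000⌋=7762; principal=115971-7762=108209; balance=995229-108209=887020
27. interest=⌊887020·78/10000⌋=6918; principal=115971-6918=109053; balance=887020-109053=777967
28. interest=⌊777967·78/10000⌋=6068; principal=115971-6068=109903; balance=777967-109903=668064
29. interest=⌊668064·78/10000⌋=5210; principal=115971-5210=110761; balance=668064-110761=557303
30. interest=⌊557303·78/10000⌋=4346; principal=115971-4346=111625; balance=557303-111625=445678

1 26866 89105 3355286
2 26171 89800 3265486
3 25470 90501 3174985
4 24764 91207 3083778
5 24053 91918 2991860
6 23336 92635 2899225
7 22613 93358 2805867
8 21885 94086 2711781
9 21151 94820 2616961
10 20412 95559 2521402
11 19666 96305 2425097
12 18915 97056 2328041
13 18158 97813 2230228
14 17395 98576 2131652
15 16626 99345 2032307
16 15851 100120 1932187
17 15071 100900 1831287
18 14284 101687 1729600
19 13490 102481 1627119
20 12691 103280 1523839
21 11885 104086 1419753
22 11074 104897 1314856
23 10255 105716 1209140
24 9431 106540 1102600
25 8600 107371 995229
26 7762 108209 887020
27 6918 109053 777967
28 6068 109903 668064
29 5210 110761 557303
30 4346 111625 445678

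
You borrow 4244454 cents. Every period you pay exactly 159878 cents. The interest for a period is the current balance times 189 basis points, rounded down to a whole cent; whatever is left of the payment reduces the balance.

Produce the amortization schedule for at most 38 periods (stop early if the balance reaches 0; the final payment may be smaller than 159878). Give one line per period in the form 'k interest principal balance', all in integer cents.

1 80220 79658 4164796
2 78714 81164 4083632
3 77180 82698 4000934
4 75617 84261 3916673
5 74025 85853 3830820
6 72402 87476 3743344
7 70749 89129 3654215
8 69064 90814 3563401
9 67348 92530 3470871
10 65599 94279 3376592
11 63817 96061 3280531
12 62002 97876 3182655
13 60152 99726 3082929
14 58267 101611 2981318
15 56346 103532 2877786
16 54390 105488 2772298
17 52396 107482 2664816
18 50365 109513 2555303
19 48295 111583 2443720
20 46186 113692 2330028
21 44037 115841 2214187
22 41848 118030 2096157
23 39617 120261 1975896
24 37344 122534 1853362
25 35028 124850 1728512
26 32668 127210 1601302
27 30264 129614 1471688
28 27814 132064 1339624
29 25318 134560 1205064
30 22775 137103 1067961
31 20184 139694 928267
32 17544 142334 785933
33 14854 145024 640909
34 12113 147765 493144
35 9320 150558 342586
36 6474 153404 189182
37 3575 156303 32879
38 621 32879 0

1. interest=⌊4244454·189/10000⌋=80220; principal=159878-80220=79658; balance=4244454-79658=4164796
2. interest=⌊4164796·189/10000⌋=78714; principal=159878-78714=81164; balance=4164796-81164=4083632
3. interest=⌊4083632·189/10000⌋=77180; principal=159878-77180=82698; balance=4083632-82698=4000934
4. interest=⌊4000934·189/10000⌋=75617; principal=159878-75617=84261; balance=4000934-84261=3916673
5. interest=⌊3916673·189/10000⌋=74025; principal=159878-74025=85853; balance=3916673-85853=3830820
6. interest=⌊3830820·189/10000⌋=72402; principal=159878-72402=87476; balance=3830820-87476=3743344
7. interest=⌊3743344·189/10000⌋=70749; principal=159878-70749=89129; balance=3743344-89129=3654215
8. interest=⌊3654215·189/10000⌋=69064; principal=159878-69064=90814; balance=3654215-90814=3563401
9. interest=⌊3563401·189/10000⌋=67348; principal=159878-67348=92530; balance=3563401-92530=3470871
10. interest=⌊3470871·189/10000⌋=65599; principal=159878-65599=94279; balance=3470871-94279=3376592
11. interest=⌊3376592·189/10000⌋=63817; principal=159878-63817=96061; balance=3376592-96061=3280531
12. interest=⌊3280531·189/10000⌋=62002; principal=159878-62002=97876; balance=3280531-97876=3182655
13. interest=⌊3182655·189/10000⌋=60152; principal=159878-60152=99726; balance=3182655-99726=3082929
14. interest=⌊3082929·189/10000⌋=58267; principal=159878-58267=101611; balance=3082929-101611=2981318
15. interest=⌊2981318·189/10000⌋=56346; principal=159878-56346=103532; balance=2981318-103532=2877786
16. interest=⌊2877786·189/10000⌋=54390; principal=159878-54390=105488; balance=2877786-105488=2772298
17. interest=⌊2772298·189/10000⌋=52396; principal=159878-52396=107482; balance=2772298-107482=2664816
18. interest=⌊2664816·189/10000⌋=50365; principal=159878-50365=109513; balance=2664816-109513=2555303
19. interest=⌊2555303·189/10000⌋=48295; principal=159878-48295=111583; balance=2555303-111583=2443720
20. interest=⌊2443720·189/10000⌋=46186; principal=159878-46186=113692; balance=2443720-113692=2330028
21. interest=⌊2330028·189/10000⌋=44037; principal=159878-44037=115841; balance=2330028-115841=2214187
22. interest=⌊2214187·189/10000⌋=41848; principal=159878-41848=118030; balance=2214187-118030=2096157
23. interest=⌊2096157·189/10000⌋=39617; principal=159878-39617=120261; balance=2096157-120261=1975896
24. interest=⌊1975896·189/10000⌋=37344; principal=159878-37344=122534; balance=1975896-122534=1853362
25. interest=⌊1853362·189/10000⌋=35028; principal=159878-35028=124850; balance=1853362-124850=1728512
26. interest=⌊1728512·189/10000⌋=32668; principal=159878-32668=127210; balance=1728512-127210=1601302
27. interest=⌊1601302·189/10000⌋=30264; principal=159878-30264=129614; balance=1601302-129614=1471688
28. interest=⌊1471688·189/10000⌋=27814; principal=159878-27814=132064; balance=1471688-132064=1339624
29. interest=⌊1339624·189/10000⌋=25318; principal=159878-25318=134560; balance=1339624-134560=1205064
30. interest=⌊1205064·189/10000⌋=22775; principal=159878-22775=137103; balance=1205064-137103=1067961
31. interest=⌊1067961·189/10000⌋=20184; principal=159878-20184=139694; balance=1067961-139694=928267
32. interest=⌊928267·189/10000⌋=17544; principal=159878-17544=142334; balance=928267-142334=785933
33. interest=⌊785933·189/10000⌋=14854; principal=159878-14854=145024; balance=785933-145024=640909
34. interest=⌊640909·189/10000⌋=12113; principal=159878-12113=147765; balance=640909-147765=493144
35. interest=⌊493144·189/10000⌋=9320; principal=159878-9320=150558; balance=493144-150558=342586
36. interest=⌊342586·189/10000⌋=6474; principal=159878-6474=153404; balance=342586-153404=189182
37. interest=⌊189182·189/10000⌋=3575; principal=159878-3575=156303; balance=189182-156303=32879
38. interest=⌊32879·189/10000⌋=621; principal=min(159878-621,32879)=32879; balance=32879-32879=0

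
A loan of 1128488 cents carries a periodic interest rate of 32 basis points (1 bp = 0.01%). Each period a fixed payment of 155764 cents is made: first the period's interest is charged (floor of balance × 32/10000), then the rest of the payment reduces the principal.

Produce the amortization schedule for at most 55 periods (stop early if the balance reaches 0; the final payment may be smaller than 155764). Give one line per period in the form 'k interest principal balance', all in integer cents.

1. interest=⌊1128488·32/10000⌋=3611; principal=155764-3611=152153; balance=1128488-152153=976335
2. interest=⌊976335·32/10000⌋=3124; principal=155764-3124=152640; balance=976335-152640=823695
3. interest=⌊823695·32/10000⌋=2635; principal=155764-2635=153129; balance=823695-153129=670566
4. interest=⌊670566·32/10000⌋=2145; principal=155764-2145=153619; balance=670566-153619=516947
5. interest=⌊516947·32/10000⌋=1654; principal=155764-1654=154110; balance=516947-154110=362837
6. interest=⌊362837·32/10000⌋=1161; principal=155764-1161=154603; balance=362837-154603=208234
7. interest=⌊208234·32/10000⌋=666; principal=155764-666=155098; balance=208234-155098=53136
8. interest=⌊53136·32/10000⌋=170; principal=min(155764-170,53136)=53136; balance=53136-53136=0

1 3611 152153 976335
2 3124 152640 823695
3 2635 153129 670566
4 2145 153619 516947
5 1654 154110 362837
6 1161 154603 208234
7 666 155098 53136
8 170 53136 0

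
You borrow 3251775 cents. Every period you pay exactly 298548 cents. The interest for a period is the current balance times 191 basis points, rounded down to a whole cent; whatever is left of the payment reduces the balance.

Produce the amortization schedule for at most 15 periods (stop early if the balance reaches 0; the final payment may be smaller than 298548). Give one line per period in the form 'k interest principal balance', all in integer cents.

1. interest=⌊3251775·191/10000⌋=62108; principal=298548-62108=236440; balance=3251775-236440=3015335
2. interest=⌊3015335·191/10000⌋=57592; principal=298548-57592=240956; balance=3015335-240956=2774379
3. interest=⌊2774379·191/10000⌋=52990; principal=298548-52990=245558; balance=2774379-245558=2528821
4. interest=⌊2528821·191/10000⌋=48300; principal=298548-48300=250248; balance=2528821-250248=2278573
5. interest=⌊2278573·191/10000⌋=43520; principal=298548-43520=255028; balance=2278573-255028=2023545
6. interest=⌊2023545·191/10000⌋=38649; principal=298548-38649=259899; balance=2023545-259899=1763646
7. interest=⌊1763646·191/10000⌋=33685; principal=298548-33685=264863; balance=1763646-264863=1498783
8. interest=⌊1498783·191/10000⌋=28626; principal=298548-28626=269922; balance=1498783-269922=1228861
9. interest=⌊1228861·191/10000⌋=23471; principal=298548-23471=275077; balance=1228861-275077=953784
10. interest=⌊953784·191/10000⌋=18217; principal=298548-18217=280331; balance=953784-280331=673453
11. interest=⌊673453·191/10000⌋=12862; principal=298548-12862=285686; balance=673453-285686=387767
12. interest=⌊387767·191/10000⌋=7406; principal=298548-7406=291142; balance=387767-291142=96625
13. interest=⌊96625·191/10000⌋=1845; principal=min(298548-1845,96625)=96625; balance=96625-96625=0

1 62108 236440 3015335
2 57592 240956 2774379
3 52990 245558 2528821
4 48300 250248 2278573
5 43520 255028 2023545
6 38649 259899 1763646
7 33685 264863 1498783
8 28626 269922 1228861
9 23471 275077 953784
10 18217 280331 673453
11 12862 285686 387767
12 7406 291142 96625
13 1845 96625 0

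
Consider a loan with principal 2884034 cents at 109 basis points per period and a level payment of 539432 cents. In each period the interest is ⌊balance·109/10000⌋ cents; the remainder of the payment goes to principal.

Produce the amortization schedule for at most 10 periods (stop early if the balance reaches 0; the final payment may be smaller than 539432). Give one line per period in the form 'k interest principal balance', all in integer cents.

1. interest=⌊2884034·109/10000⌋=31435; principal=539432-31435=507997; balance=2884034-507997=2376037
2. interest=⌊2376037·109/10000⌋=25898; principal=539432-25898=513534; balance=2376037-513534=1862503
3. interest=⌊1862503·109/10000⌋=20301; principal=539432-20301=519131; balance=1862503-519131=1343372
4. interest=⌊1343372·109/10000⌋=14642; principal=539432-14642=524790; balance=1343372-524790=818582
5. interest=⌊818582·109/10000⌋=8922; principal=539432-8922=530510; balance=818582-530510=288072
6. interest=⌊288072·109/10000⌋=3139; principal=min(539432-3139,288072)=288072; balance=288072-288072=0

1 31435 507997 2376037
2 25898 513534 1862503
3 20301 519131 1343372
4 14642 524790 818582
5 8922 530510 288072
6 3139 288072 0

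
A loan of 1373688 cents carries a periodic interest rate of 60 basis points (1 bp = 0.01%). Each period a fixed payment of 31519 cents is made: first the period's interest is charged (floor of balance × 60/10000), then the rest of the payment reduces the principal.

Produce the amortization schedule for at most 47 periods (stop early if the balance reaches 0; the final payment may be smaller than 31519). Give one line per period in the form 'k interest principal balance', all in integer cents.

1. interest=⌊1373688·60/10000⌋=8242; principal=31519-8242=23277; balance=1373688-23277=1350411
2. interest=⌊1350411·60/10000⌋=8102; principal=31519-8102=23417; balance=1350411-23417=1326994
3. interest=⌊1326994·60/10000⌋=7961; principal=31519-7961=23558; balance=1326994-23558=1303436
4. interest=⌊1303436·60/10000⌋=7820; principal=31519-7820=23699; balance=1303436-23699=1279737
5. interest=⌊1279737·60/10000⌋=7678; principal=31519-7678=23841; balance=1279737-23841=1255896
6. interest=⌊1255896·60/10000⌋=7535; principal=31519-7535=23984; balance=1255896-23984=1231912
7. interest=⌊1231912·60/10000⌋=7391; principal=31519-7391=24128; balance=1231912-24128=1207784
8. interest=⌊1207784·60/10000⌋=7246; principal=31519-7246=24273; balance=1207784-24273=1183511
9. interest=⌊1183511·60/10000⌋=7101; principal=31519-7101=24418; balance=1183511-24418=1159093
10. interest=⌊1159093·60/10000⌋=6954; principal=31519-6954=24565; balance=1159093-24565=1134528
11. interest=⌊1134528·60/10000⌋=6807; principal=31519-6807=24712; balance=1134528-24712=1109816
12. interest=⌊1109816·60/10000⌋=6658; principal=31519-6658=24861; balance=1109816-24861=1084955
13. interest=⌊1084955·60/10000⌋=6509; principal=31519-6509=25010; balance=1084955-25010=1059945
14. interest=⌊1059945·60/10000⌋=6359; principal=31519-6359=25160; balance=1059945-25160=1034785
15. interest=⌊1034785·60/10000⌋=6208; principal=31519-6208=25311; balance=1034785-25311=1009474
16. interest=⌊1009474·60/10000⌋=6056; principal=31519-6056=25463; balance=1009474-25463=984011
17. interest=⌊984011·60/10000⌋=5904; principal=31519-5904=25615; balance=984011-25615=958396
18. interest=⌊958396·60/10000⌋=5750; principal=31519-5750=25769; balance=958396-25769=932627
19. interest=⌊932627·60/10000⌋=5595; principal=31519-5595=25924; balance=932627-25924=906703
20. interest=⌊906703·60/10000⌋=5440; principal=31519-5440=26079; balance=906703-26079=880624
21. interest=⌊880624·60/10000⌋=5283; principal=31519-5283=26236; balance=880624-26236=854388
22. interest=⌊854388·60/10000⌋=5126; principal=31519-5126=26393; balance=854388-26393=827995
23. interest=⌊827995·60/10000⌋=4967; principal=31519-4967=26552; balance=827995-26552=801443
24. interest=⌊801443·60/10000⌋=4808; principal=31519-4808=26711; balance=801443-26711=774732
25. interest=⌊774732·60/10000⌋=4648; principal=31519-4648=26871; balance=774732-26871=747861
26. interest=⌊747861·60/10000⌋=4487; principal=31519-4487=27032; balance=747861-27032=720829
27. interest=⌊720829·60/10000⌋=4324; principal=31519-4324=27195; balance=720829-27195=693634
28. interest=⌊693634·60/10000⌋=4161; principal=31519-4161=27358; balance=693634-27358=666276
29. interest=⌊666276·60/10000⌋=3997; principal=31519-3997=27522; balance=666276-27522=638754
30. interest=⌊638754·60/10000⌋=3832; principal=31519-3832=27687; balance=638754-27687=611067
31. interest=⌊611067·60/10000⌋=3666; principal=31519-3666=27853; balance=611067-27853=583214
32. interest=⌊583214·60/10000⌋=3499; principal=31519-3499=28020; balance=583214-28020=555194
33. interest=⌊555194·60/10000⌋=3331; principal=31519-3331=28188; balance=555194-28188=527006
34. interest=⌊527006·60/10000⌋=3162; principal=31519-3162=28357; balance=527006-28357=498649
35. interest=⌊498649·60/10000⌋=2991; principal=31519-2991=28528; balance=498649-28528=470121
36. interest=⌊470121·60/10000⌋=2820; principal=31519-2820=28699; balance=470121-28699=441422
37. interest=⌊441422·60/10000⌋=2648; principal=31519-2648=28871; balance=441422-28871=412551
38. interest=⌊412551·60/10000⌋=2475; principal=31519-2475=29044; balance=412551-29044=383507
39. interest=⌊383507·60/10000⌋=2301; principal=31519-2301=29218; balance=383507-29218=354289
40. interest=⌊354289·60/10000⌋=2125; principal=31519-2125=29394; balance=354289-29394=324895
41. interest=⌊324895·60/10000⌋=1949; principal=31519-1949=29570; balance=324895-29570=295325
42. interest=⌊295325·60/10000⌋=1771; principal=31519-1771=29748; balance=295325-29748=265577
43. interest=⌊265577·60/10000⌋=1593; principal=31519-1593=29926; balance=265577-29926=235651
44. interest=⌊235651·60/10000⌋=1413; principal=31519-1413=30106; balance=235651-30106=205545
45. interest=⌊205545·60/10000⌋=1233; principal=31519-1233=30286; balance=205545-30286=175259
46. interest=⌊175259·60/10000⌋=1051; principal=31519-1051=30468; balance=175259-30468=144791
47. interest=⌊144791·60/10000⌋=868; principal=31519-868=30651; balance=144791-30651=114140

1 8242 23277 1350411
2 8102 23417 1326994
3 7961 23558 1303436
4 7820 23699 1279737
5 7678 23841 1255896
6 7535 23984 1231912
7 7391 24128 1207784
8 7246 24273 1183511
9 7101 24418 1159093
10 6954 24565 1134528
11 6807 24712 1109816
12 6658 24861 1084955
13 6509 25010 1059945
14 6359 25160 1034785
15 6208 25311 1009474
16 6056 25463 984011
17 5904 25615 958396
18 5750 25769 932627
19 5595 25924 906703
20 5440 26079 880624
21 5283 26236 854388
22 5126 26393 827995
23 4967 26552 801443
24 4808 26711 774732
25 4648 26871 747861
26 4487 27032 720829
27 4324 27195 693634
28 4161 27358 666276
29 3997 27522 638754
30 3832 27687 611067
31 3666 27853 583214
32 3499 28020 555194
33 3331 28188 527006
34 3162 28357 498649
35 2991 28528 470121
36 2820 28699 441422
37 2648 28871 412551
38 2475 29044 383507
39 2301 29218 354289
40 2125 29394 324895
41 1949 29570 295325
42 1771 29748 265577
43 1593 29926 235651
44 1413 30106 205545
45 1233 30286 175259
46 1051 30468 144791
47 868 30651 114140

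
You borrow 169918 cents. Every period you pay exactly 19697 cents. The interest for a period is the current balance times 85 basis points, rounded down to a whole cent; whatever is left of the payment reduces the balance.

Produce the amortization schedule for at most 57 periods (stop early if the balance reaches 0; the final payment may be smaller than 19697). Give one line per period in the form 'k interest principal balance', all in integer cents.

1. interest=⌊169918·85/10000⌋=1444; principal=19697-1444=18253; balance=169918-18253=151665
2. interest=⌊151665·85/10000⌋=1289; principal=19697-1289=18408; balance=151665-18408=133257
3. interest=⌊133257·85/10000⌋=1132; principal=19697-1132=18565; balance=133257-18565=114692
4. interest=⌊114692·85/10000⌋=974; principal=19697-974=18723; balance=114692-18723=95969
5. interest=⌊95969·85/10000⌋=815; principal=19697-815=18882; balance=95969-18882=77087
6. interest=⌊77087·85/10000⌋=655; principal=19697-655=19042; balance=77087-19042=58045
7. interest=⌊58045·85/10000⌋=493; principal=19697-493=19204; balance=58045-19204=38841
8. interest=⌊38841·85/10000⌋=330; principal=19697-330=19367; balance=38841-19367=19474
9. interest=⌊19474·85/10000⌋=165; principal=min(19697-165,19474)=19474; balance=19474-19474=0

1 1444 18253 151665
2 1289 18408 133257
3 1132 18565 114692
4 974 18723 95969
5 815 18882 77087
6 655 19042 58045
7 493 19204 38841
8 330 19367 19474
9 165 19474 0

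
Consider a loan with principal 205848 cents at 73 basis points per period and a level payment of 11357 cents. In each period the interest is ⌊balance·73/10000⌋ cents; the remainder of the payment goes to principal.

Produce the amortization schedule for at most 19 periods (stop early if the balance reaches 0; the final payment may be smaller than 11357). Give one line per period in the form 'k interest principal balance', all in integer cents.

1. interest=⌊205848·73/10000⌋=1502; principal=11357-1502=9855; balance=205848-9855=195993
2. interest=⌊195993·73/10000⌋=1430; principal=11357-1430=9927; balance=195993-9927=186066
3. interest=⌊186066·73/10000⌋=1358; principal=11357-1358=9999; balance=186066-9999=176067
4. interest=⌊176067·73/10000⌋=1285; principal=11357-1285=10072; balance=176067-10072=165995
5. interest=⌊165995·73/10000⌋=1211; principal=11357-1211=10146; balance=165995-10146=155849
6. interest=⌊155849·73/10000⌋=1137; principal=11357-1137=10220; balance=155849-10220=145629
7. interest=⌊145629·73/10000⌋=1063; principal=11357-1063=10294; balance=145629-10294=135335
8. interest=⌊135335·73/10000⌋=987; principal=11357-987=10370; balance=135335-10370=124965
9. interest=⌊124965·73/10000⌋=912; principal=11357-912=10445; balance=124965-10445=114520
10. interest=⌊114520·73/10000⌋=835; principal=11357-835=10522; balance=114520-10522=103998
11. interest=⌊103998·73/10000⌋=759; principal=11357-759=10598; balance=103998-10598=93400
12. interest=⌊93400·73/10000⌋=681; principal=11357-681=10676; balance=93400-10676=82724
13. interest=⌊82724·73/10000⌋=603; principal=11357-603=10754; balance=82724-10754=71970
14. interest=⌊71970·73/10000⌋=525; principal=11357-525=10832; balance=71970-10832=61138
15. interest=⌊61138·73/10000⌋=446; principal=11357-446=10911; balance=61138-10911=50227
16. interest=⌊50227·73/10000⌋=366; principal=11357-366=10991; balance=50227-10991=39236
17. interest=⌊39236·73/10000⌋=286; principal=11357-286=11071; balance=39236-11071=28165
18. interest=⌊28165·73/10000⌋=205; principal=11357-205=11152; balance=28165-11152=17013
19. interest=⌊17013·73/10000⌋=124; principal=11357-124=11233; balance=17013-11233=5780

1 1502 9855 195993
2 1430 9927 186066
3 1358 9999 176067
4 1285 10072 165995
5 1211 10146 155849
6 1137 10220 145629
7 1063 10294 135335
8 987 10370 124965
9 912 10445 114520
10 835 10522 103998
11 759 10598 93400
12 681 10676 82724
13 603 10754 71970
14 525 10832 61138
15 446 10911 50227
16 366 10991 39236
17 286 11071 28165
18 205 11152 17013
19 124 11233 5780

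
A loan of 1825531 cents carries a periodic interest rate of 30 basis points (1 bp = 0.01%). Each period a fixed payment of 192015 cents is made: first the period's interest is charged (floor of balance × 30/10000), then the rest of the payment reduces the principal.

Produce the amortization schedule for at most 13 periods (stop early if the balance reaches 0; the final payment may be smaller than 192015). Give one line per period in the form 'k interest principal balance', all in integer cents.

1 5476 186539 1638992
2 4916 187099 1451893
3 4355 187660 1264233
4 3792 188223 1076010
5 3228 188787 887223
6 2661 189354 697869
7 2093 189922 507947
8 1523 190492 317455
9 952 191063 126392
10 379 126392 0

1. interest=⌊1825531·30/10000⌋=5476; principal=192015-5476=186539; balance=1825531-186539=1638992
2. interest=⌊1638992·30/10000⌋=4916; principal=192015-4916=187099; balance=1638992-187099=1451893
3. interest=⌊1451893·30/10000⌋=4355; principal=192015-4355=187660; balance=1451893-187660=1264233
4. interest=⌊1264233·30/10000⌋=3792; principal=192015-3792=188223; balance=1264233-188223=1076010
5. interest=⌊1076010·30/10000⌋=3228; principal=192015-3228=188787; balance=1076010-188787=887223
6. interest=⌊887223·30/10000⌋=2661; principal=192015-2661=189354; balance=887223-189354=697869
7. interest=⌊697869·30/10000⌋=2093; principal=192015-2093=189922; balance=697869-189922=507947
8. interest=⌊507947·30/10000⌋=1523; principal=192015-1523=190492; balance=507947-190492=317455
9. interest=⌊317455·30/10000⌋=952; principal=192015-952=191063; balance=317455-191063=126392
10. interest=⌊126392·30/10000⌋=379; principal=min(192015-379,126392)=126392; balance=126392-126392=0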